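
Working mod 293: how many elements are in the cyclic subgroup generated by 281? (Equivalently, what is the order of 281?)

292

The order of 281 must divide p − 1 = 292 = 2^2 · 73.
Divisors: 1, 2, 4, 73, 146, 292.
Check each in increasing order: 281^1 ≡ 281;  281^2 ≡ 144;  281^4 ≡ 226;  281^73 ≡ 138;  281^146 ≡ 292;  281^292 ≡ 1.
Smallest exponent giving 1 is 292.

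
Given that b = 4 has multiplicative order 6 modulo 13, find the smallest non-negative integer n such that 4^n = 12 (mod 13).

Successive powers of 4 modulo 13:
  4^0=1  4^1=4  4^2=3  4^3=12
So 4^3 ≡ 12 (mod 13), giving n = 3.

3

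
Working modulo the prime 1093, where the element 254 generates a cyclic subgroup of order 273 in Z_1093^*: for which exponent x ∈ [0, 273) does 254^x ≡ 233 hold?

Baby-step giant-step with m = ceil(sqrt(273)) = 17.
Baby table (254^j mod 1093 for j=0..16):
  0:1  1:254  2:29  3:808  4:841  5:479  6:343  7:775
  8:110  9:615  10:1004  11:347  12:698  13:226  14:568  15:1089
  16:77
Giant step factor: 254^(-17) ≡ 424 (mod 1093).
Scan 233·424^i mod 1093 for i = 0, 1, …:
  i=0: 233   i=1: 422   i=2: 769   i=3: 342
  i=4: 732   i=5: 1049   i=6: 1018   i=7: 990
  i=8: 48   i=9: 678   i=10: 13   i=11: 47
  i=12: 254
Match at i=12, j=1: x = 12·17 + 1 = 205.

205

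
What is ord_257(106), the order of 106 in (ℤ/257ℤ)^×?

The order of 106 must divide p − 1 = 256 = 2^8.
Divisors: 1, 2, 4, 8, 16, 32, 64, 128, 256.
Check each in increasing order: 106^1 ≡ 106;  106^2 ≡ 185;  106^4 ≡ 44;  106^8 ≡ 137;  106^16 ≡ 8;  106^32 ≡ 64;  106^64 ≡ 241;  106^128 ≡ 256;  106^256 ≡ 1.
Smallest exponent giving 1 is 256.

256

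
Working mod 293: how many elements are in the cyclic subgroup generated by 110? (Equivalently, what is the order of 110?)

292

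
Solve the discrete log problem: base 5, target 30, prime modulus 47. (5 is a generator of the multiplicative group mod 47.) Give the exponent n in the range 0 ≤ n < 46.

39

Baby-step giant-step with m = ceil(sqrt(46)) = 7.
Baby table (5^j mod 47 for j=0..6):
  0:1  1:5  2:25  3:31  4:14  5:23  6:21
Giant step factor: 5^(-7) ≡ 30 (mod 47).
Scan 30·30^i mod 47 for i = 0, 1, …:
  i=0: 30   i=1: 7   i=2: 22   i=3: 2
  i=4: 13   i=5: 14
Match at i=5, j=4: n = 5·7 + 4 = 39.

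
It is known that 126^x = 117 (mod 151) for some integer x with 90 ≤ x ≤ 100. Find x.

Compute 126^90 mod 151 = 8, then multiply by 126 repeatedly:
  126^90=8  126^91=102  126^92=17  126^93=28  126^94=55
  126^95=135  126^96=98  126^97=117
Found 117 at exponent 97.

97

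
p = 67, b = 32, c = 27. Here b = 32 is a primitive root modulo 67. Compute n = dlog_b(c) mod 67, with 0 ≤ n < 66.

Baby-step giant-step with m = ceil(sqrt(66)) = 9.
Baby table (32^j mod 67 for j=0..8):
  0:1  1:32  2:19  3:5  4:26  5:28  6:25  7:63
  8:6
Giant step factor: 32^(-9) ≡ 52 (mod 67).
Scan 27·52^i mod 67 for i = 0, 1, …:
  i=0: 27   i=1: 64   i=2: 45   i=3: 62
  i=4: 8   i=5: 14   i=6: 58   i=7: 1
Match at i=7, j=0: n = 7·9 + 0 = 63.

63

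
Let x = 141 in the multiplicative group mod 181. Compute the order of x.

The order of 141 must divide p − 1 = 180 = 2^2 · 3^2 · 5.
Divisors: 1, 2, 3, 4, 5, 6, 9, 10, 12, 15, 18, 20, 30, 36, 45, 60, 90, 180.
Check each in increasing order: 141^1 ≡ 141;  141^2 ≡ 152;  141^3 ≡ 74;  141^4 ≡ 117;  141^5 ≡ 26;  141^6 ≡ 46;  141^9 ≡ 146;  141^10 ≡ 133;  141^12 ≡ 125;  141^15 ≡ 19;  141^18 ≡ 139;  141^20 ≡ 132;  141^30 ≡ 180;  141^36 ≡ 135;  141^45 ≡ 162;  141^60 ≡ 1.
Smallest exponent giving 1 is 60.

60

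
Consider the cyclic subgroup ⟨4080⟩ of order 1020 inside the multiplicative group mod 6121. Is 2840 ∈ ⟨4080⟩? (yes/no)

2840 ∈ ⟨4080⟩ iff 2840^1020 ≡ 1 (mod 6121), since |⟨4080⟩| = 1020.
2840^1020 mod 6121 = 1.
Since 1 = 1, 2840 lies in the subgroup.

yes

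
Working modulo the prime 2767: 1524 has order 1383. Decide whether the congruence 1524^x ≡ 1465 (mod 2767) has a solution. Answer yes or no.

yes

1465 ∈ ⟨1524⟩ iff 1465^1383 ≡ 1 (mod 2767), since |⟨1524⟩| = 1383.
1465^1383 mod 2767 = 1.
Since 1 = 1, 1465 lies in the subgroup.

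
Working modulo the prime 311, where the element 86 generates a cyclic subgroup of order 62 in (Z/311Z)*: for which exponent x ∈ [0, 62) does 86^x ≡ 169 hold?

14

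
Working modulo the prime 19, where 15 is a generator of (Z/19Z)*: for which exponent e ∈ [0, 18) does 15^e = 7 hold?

12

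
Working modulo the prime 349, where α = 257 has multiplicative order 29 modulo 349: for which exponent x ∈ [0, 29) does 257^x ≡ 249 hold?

9

Successive powers of 257 modulo 349:
  257^0=1  257^1=257  257^2=88  257^3=280  257^4=66  257^5=210
  257^6=224  257^7=332  257^8=168  257^9=249
So 257^9 ≡ 249 (mod 349), giving x = 9.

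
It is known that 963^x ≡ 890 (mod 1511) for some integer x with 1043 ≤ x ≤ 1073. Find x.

1058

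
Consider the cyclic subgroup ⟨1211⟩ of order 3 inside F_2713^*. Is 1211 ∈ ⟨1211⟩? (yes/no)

yes

1211 ∈ ⟨1211⟩ iff 1211^3 ≡ 1 (mod 2713), since |⟨1211⟩| = 3.
1211^3 mod 2713 = 1.
Since 1 = 1, 1211 lies in the subgroup.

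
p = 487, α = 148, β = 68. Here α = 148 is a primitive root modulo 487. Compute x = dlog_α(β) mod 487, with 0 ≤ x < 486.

Baby-step giant-step with m = ceil(sqrt(486)) = 23.
Baby table (148^j mod 487 for j=0..22):
  0:1  1:148  2:476  3:320  4:121  5:376  6:130  7:247
  8:31  9:205  10:146  11:180  12:342  13:455  14:134  15:352
  16:474  17:24  18:143  19:223  20:375  21:469  22:258
Giant step factor: 148^(-23) ≡ 396 (mod 487).
Scan 68·396^i mod 487 for i = 0, 1, …:
  i=0: 68   i=1: 143
Match at i=1, j=18: x = 1·23 + 18 = 41.

41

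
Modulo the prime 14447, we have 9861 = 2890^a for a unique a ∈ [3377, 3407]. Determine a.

3395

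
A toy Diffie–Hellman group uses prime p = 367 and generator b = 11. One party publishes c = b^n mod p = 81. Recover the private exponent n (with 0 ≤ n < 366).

Baby-step giant-step with m = ceil(sqrt(366)) = 20.
Baby table (11^j mod 367 for j=0..19):
  0:1  1:11  2:121  3:230  4:328  5:305  6:52  7:205
  8:53  9:216  10:174  11:79  12:135  13:17  14:187  15:222
  16:240  17:71  18:47  19:150
Giant step factor: 11^(-20) ≡ 244 (mod 367).
Scan 81·244^i mod 367 for i = 0, 1, …:
  i=0: 81   i=1: 313   i=2: 36   i=3: 343
  i=4: 16   i=5: 234   i=6: 211   i=7: 104
  i=8: 53
Match at i=8, j=8: n = 8·20 + 8 = 168.

168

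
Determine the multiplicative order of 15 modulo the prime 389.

388

The order of 15 must divide p − 1 = 388 = 2^2 · 97.
Divisors: 1, 2, 4, 97, 194, 388.
Check each in increasing order: 15^1 ≡ 15;  15^2 ≡ 225;  15^4 ≡ 55;  15^97 ≡ 274;  15^194 ≡ 388;  15^388 ≡ 1.
Smallest exponent giving 1 is 388.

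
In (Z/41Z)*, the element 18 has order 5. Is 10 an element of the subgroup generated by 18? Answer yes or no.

10 ∈ ⟨18⟩ iff 10^5 ≡ 1 (mod 41), since |⟨18⟩| = 5.
10^5 mod 41 = 1.
Since 1 = 1, 10 lies in the subgroup.

yes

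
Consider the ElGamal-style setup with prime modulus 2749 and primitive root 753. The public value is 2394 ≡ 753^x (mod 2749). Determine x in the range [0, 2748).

257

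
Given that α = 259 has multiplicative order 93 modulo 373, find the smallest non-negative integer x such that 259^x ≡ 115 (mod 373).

Baby-step giant-step with m = ceil(sqrt(93)) = 10.
Baby table (259^j mod 373 for j=0..9):
  0:1  1:259  2:314  3:12  4:124  5:38  6:144  7:369
  8:83  9:236
Giant step factor: 259^(-10) ≡ 101 (mod 373).
Scan 115·101^i mod 373 for i = 0, 1, …:
  i=0: 115   i=1: 52   i=2: 30   i=3: 46
  i=4: 170   i=5: 12
Match at i=5, j=3: x = 5·10 + 3 = 53.

53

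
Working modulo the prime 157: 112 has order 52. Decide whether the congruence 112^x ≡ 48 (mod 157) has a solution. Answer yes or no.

48 ∈ ⟨112⟩ iff 48^52 ≡ 1 (mod 157), since |⟨112⟩| = 52.
48^52 mod 157 = 12.
Since 12 ≠ 1, 48 does not lie in the subgroup.

no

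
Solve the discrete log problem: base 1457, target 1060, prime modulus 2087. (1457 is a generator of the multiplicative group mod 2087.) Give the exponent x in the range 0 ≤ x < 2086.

1970

Baby-step giant-step with m = ceil(sqrt(2086)) = 46.
Baby table (1457^j mod 2087 for j=0..45):
  0:1  1:1457  2:370  3:644  4:1245  5:362  6:1510  7:372
  8:1471  9:1985  10:1650  11:1913  12:1096  13:317  14:642  15:418
  16:1709  17:222  18:2056  19:747  20:1052  21:906  22:1058  23:1300
  24:1191  25:990  26:313  27:1075  28:1025  29:1220  30:1503  31:608
  32:968  33:1651  34:1283  35:1466  36:961  37:1887  38:780  39:1132
  40:594  41:1440  42:645  43:615  44:732  45:67
Giant step factor: 1457^(-46) ≡ 857 (mod 2087).
Scan 1060·857^i mod 2087 for i = 0, 1, …:
  i=0: 1060   i=1: 575   i=2: 243   i=3: 1638
  i=4: 1302   i=5: 1356   i=6: 1720   i=7: 618
  i=8: 1615   i=9: 374     …   i=41: 712
  i=42: 780
Match at i=42, j=38: x = 42·46 + 38 = 1970.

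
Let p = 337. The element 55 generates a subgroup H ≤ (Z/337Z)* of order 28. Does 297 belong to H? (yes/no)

no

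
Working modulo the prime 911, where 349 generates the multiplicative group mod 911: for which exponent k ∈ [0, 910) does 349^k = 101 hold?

Baby-step giant-step with m = ceil(sqrt(910)) = 31.
Baby table (349^j mod 911 for j=0..30):
  0:1  1:349  2:638  3:378  4:738  5:660  6:768  7:198
  8:777  9:606  10:142  11:364  12:407  13:838  14:31  15:798
  16:647  17:786  18:103  19:418  20:122  21:672  22:401  23:566
  24:758  25:352  26:774  27:470  28:50  29:141  30:15
Giant step factor: 349^(-31) ≡ 280 (mod 911).
Scan 101·280^i mod 911 for i = 0, 1, …:
  i=0: 101   i=1: 39   i=2: 899   i=3: 284
  i=4: 263   i=5: 760   i=6: 537   i=7: 45
  i=8: 757   i=9: 608   i=10: 794   i=11: 36
  i=12: 59   i=13: 122
Match at i=13, j=20: k = 13·31 + 20 = 423.

423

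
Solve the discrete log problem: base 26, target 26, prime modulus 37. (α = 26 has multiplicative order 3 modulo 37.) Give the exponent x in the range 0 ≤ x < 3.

Successive powers of 26 modulo 37:
  26^0=1  26^1=26
So 26^1 ≡ 26 (mod 37), giving x = 1.

1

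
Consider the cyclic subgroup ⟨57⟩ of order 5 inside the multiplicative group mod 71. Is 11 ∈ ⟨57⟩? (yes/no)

no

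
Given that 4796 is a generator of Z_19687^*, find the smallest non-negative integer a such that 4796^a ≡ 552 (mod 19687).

6669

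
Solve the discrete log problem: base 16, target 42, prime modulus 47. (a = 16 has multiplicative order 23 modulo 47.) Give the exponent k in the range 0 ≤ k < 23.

8

Successive powers of 16 modulo 47:
  16^0=1  16^1=16  16^2=21  16^3=7  16^4=18  16^5=6
  16^6=2  16^7=32  16^8=42
So 16^8 ≡ 42 (mod 47), giving k = 8.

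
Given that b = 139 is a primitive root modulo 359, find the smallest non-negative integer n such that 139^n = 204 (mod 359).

294

Baby-step giant-step with m = ceil(sqrt(358)) = 19.
Baby table (139^j mod 359 for j=0..18):
  0:1  1:139  2:294  3:299  4:276  5:310  6:10  7:313
  8:68  9:118  10:247  11:228  12:100  13:258  14:321  15:103
  16:316  17:126  18:282
Giant step factor: 139^(-19) ≡ 284 (mod 359).
Scan 204·284^i mod 359 for i = 0, 1, …:
  i=0: 204   i=1: 137   i=2: 136   i=3: 211
  i=4: 330   i=5: 21   i=6: 220   i=7: 14
  i=8: 27   i=9: 129     …   i=14: 8
  i=15: 118
Match at i=15, j=9: n = 15·19 + 9 = 294.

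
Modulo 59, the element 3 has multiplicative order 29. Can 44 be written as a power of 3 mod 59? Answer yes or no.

44 ∈ ⟨3⟩ iff 44^29 ≡ 1 (mod 59), since |⟨3⟩| = 29.
44^29 mod 59 = 58.
Since 58 ≠ 1, 44 does not lie in the subgroup.

no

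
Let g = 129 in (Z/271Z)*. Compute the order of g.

135

The order of 129 must divide p − 1 = 270 = 2 · 3^3 · 5.
Divisors: 1, 2, 3, 5, 6, 9, 10, 15, 18, 27, 30, 45, 54, 90, 135, 270.
Check each in increasing order: 129^1 ≡ 129;  129^2 ≡ 110;  129^3 ≡ 98;  129^5 ≡ 211;  129^6 ≡ 119;  129^9 ≡ 9;  129^10 ≡ 77;  129^15 ≡ 258;  129^18 ≡ 81;  129^27 ≡ 187;  129^30 ≡ 169;  129^45 ≡ 242;  129^54 ≡ 10;  129^90 ≡ 28;  129^135 ≡ 1.
Smallest exponent giving 1 is 135.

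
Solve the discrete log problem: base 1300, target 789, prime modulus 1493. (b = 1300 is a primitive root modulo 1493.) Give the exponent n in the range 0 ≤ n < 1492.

Baby-step giant-step with m = ceil(sqrt(1492)) = 39.
Baby table (1300^j mod 1493 for j=0..38):
  0:1  1:1300  2:1417  3:1231  4:1297  5:503  6:1459  7:590
  8:1091  9:1443  10:692  11:814  12:1156  13:842  14:231  15:207
  16:360  17:691  18:1007  19:1232  20:1104  21:427  22:1197  23:394
  24:101  25:1409  26:1282  27:412  28:1106  29:41  30:1045  31:1363
  32:1202  33:922  34:1214  35:99  36:302  37:1434  38:936
Giant step factor: 1300^(-39) ≡ 896 (mod 1493).
Scan 789·896^i mod 1493 for i = 0, 1, …:
  i=0: 789   i=1: 755   i=2: 151   i=3: 926
  i=4: 1081   i=5: 1112   i=6: 521   i=7: 1000
  i=8: 200   i=9: 40     …   i=22: 38
  i=23: 1202
Match at i=23, j=32: n = 23·39 + 32 = 929.

929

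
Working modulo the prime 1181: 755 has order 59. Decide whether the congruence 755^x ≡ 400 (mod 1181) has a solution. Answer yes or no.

no

400 ∈ ⟨755⟩ iff 400^59 ≡ 1 (mod 1181), since |⟨755⟩| = 59.
400^59 mod 1181 = 452.
Since 452 ≠ 1, 400 does not lie in the subgroup.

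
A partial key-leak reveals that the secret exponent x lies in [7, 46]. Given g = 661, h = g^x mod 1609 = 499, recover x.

45

Compute 661^7 mod 1609 = 1130, then multiply by 661 repeatedly:
  661^7=1130  661^8=354  661^9=689  661^10=82  661^11=1105
  661^12=1528  661^13=1165  661^14=963  661^15=988  661^16=1423
  661^17=947  661^18=66  661^19=183  661^20=288  661^21=506
  661^22=1403  661^23=599  661^24=125  661^25=566  661^26=838
  661^27=422  661^28=585  661^29=525  661^30=1090  661^31=1267
  661^32=807  661^33=848  661^34=596  661^35=1360  661^36=1138
  661^37=815  661^38=1309  661^39=1216  661^40=885  661^41=918
  661^42=205  661^43=349  661^44=602  661^45=499
Found 499 at exponent 45.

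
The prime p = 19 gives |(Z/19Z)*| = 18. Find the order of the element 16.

9

The order of 16 must divide p − 1 = 18 = 2 · 3^2.
Divisors: 1, 2, 3, 6, 9, 18.
Check each in increasing order: 16^1 ≡ 16;  16^2 ≡ 9;  16^3 ≡ 11;  16^6 ≡ 7;  16^9 ≡ 1.
Smallest exponent giving 1 is 9.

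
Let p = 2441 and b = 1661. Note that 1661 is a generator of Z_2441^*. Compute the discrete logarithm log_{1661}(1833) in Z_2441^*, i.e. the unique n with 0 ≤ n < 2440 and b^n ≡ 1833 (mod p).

Baby-step giant-step with m = ceil(sqrt(2440)) = 50.
Baby table (1661^j mod 2441 for j=0..49):
  0:1  1:1661  2:591  3:369  4:218  5:830  6:1906  7:2330
  8:1145  9:306  10:538  11:212  12:628  13:801  14:116  15:2278
  16:208  17:1307  18:878  19:1081  20:1406  21:1770  22:1006  23:1322
  24:1383  25:182  26:2059  27:158  28:1251  29:620  30:2159  31:270
  32:1767  33:905  34:1990  35:276  36:1969  37:2010  38:1763  39:1584
  40:2067  41:1241  42:1097  43:1131  44:1462  45:2028  46:2369  47:17
  48:1386  49:283
Giant step factor: 1661^(-50) ≡ 723 (mod 2441).
Scan 1833·723^i mod 2441 for i = 0, 1, …:
  i=0: 1833   i=1: 2237   i=2: 1409   i=3: 810
  i=4: 2231   i=5: 1953   i=6: 1121   i=7: 71
  i=8: 72   i=9: 795     …   i=32: 1290
  i=33: 208
Match at i=33, j=16: n = 33·50 + 16 = 1666.

1666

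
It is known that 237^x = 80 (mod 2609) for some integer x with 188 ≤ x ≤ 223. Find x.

188

Compute 237^188 mod 2609 = 80, then multiply by 237 repeatedly:
  237^188=80
Found 80 at exponent 188.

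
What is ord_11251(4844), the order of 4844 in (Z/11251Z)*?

The order of 4844 must divide p − 1 = 11250 = 2 · 3^2 · 5^4.
Divisors: 1, 2, 3, 5, 6, 9, 10, 15, 18, 25, 30, 45, 50, 75, 90, 125, 150, 225, 250, 375, 450, 625, 750, 1125, 1250, 1875, 2250, 3750, 5625, 11250.
Check each in increasing order: 4844^1 ≡ 4844;  4844^2 ≡ 6001;  4844^3 ≡ 7511;  4844^5 ≡ 2005;  4844^6 ≡ 2607;  4844^9 ≡ 4437;  4844^10 ≡ 3418;  4844^15 ≡ 1231;  4844^18 ≡ 8970;  4844^25 ≡ 10935;  4844^30 ≡ 7727;  4844^45 ≡ 4842;  4844^50 ≡ 9848;  4844^75 ≡ 4559;  4844^90 ≡ 9131;  4844^125 ≡ 5542;  4844^150 ≡ 3884;  4844^225 ≡ 9333;  4844^250 ≡ 9785;  4844^375 ≡ 9901;  4844^450 ≡ 10898;  4844^625 ≡ 10175;  4844^750 ≡ 11089;  4844^1125 ≡ 4931;  4844^1250 ≡ 10174;  4844^1875 ≡ 11250;  4844^2250 ≡ 1350;  4844^3750 ≡ 1.
Smallest exponent giving 1 is 3750.

3750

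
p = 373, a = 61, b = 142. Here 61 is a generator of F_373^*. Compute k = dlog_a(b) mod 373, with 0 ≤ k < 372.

Baby-step giant-step with m = ceil(sqrt(372)) = 20.
Baby table (61^j mod 373 for j=0..19):
  0:1  1:61  2:364  3:197  4:81  5:92  6:17  7:291
  8:220  9:365  10:258  11:72  12:289  13:98  14:10  15:237
  16:283  17:105  18:64  19:174
Giant step factor: 61^(-20) ≡ 226 (mod 373).
Scan 142·226^i mod 373 for i = 0, 1, …:
  i=0: 142   i=1: 14   i=2: 180   i=3: 23
  i=4: 349   i=5: 171   i=6: 227   i=7: 201
  i=8: 293   i=9: 197
Match at i=9, j=3: k = 9·20 + 3 = 183.

183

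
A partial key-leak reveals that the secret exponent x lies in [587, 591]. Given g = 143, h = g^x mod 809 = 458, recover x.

Compute 143^587 mod 809 = 486, then multiply by 143 repeatedly:
  143^587=486  143^588=733  143^589=458
Found 458 at exponent 589.

589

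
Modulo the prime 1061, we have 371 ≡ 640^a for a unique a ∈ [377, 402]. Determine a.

Compute 640^377 mod 1061 = 424, then multiply by 640 repeatedly:
  640^377=424  640^378=805  640^379=615  640^380=1030  640^381=319
  640^382=448  640^383=250  640^384=850  640^385=768  640^386=277
  640^387=93  640^388=104  640^389=778  640^390=311  640^391=633
  640^392=879  640^393=230  640^394=782  640^395=749  640^396=849
  640^397=128  640^398=223  640^399=546  640^400=371
Found 371 at exponent 400.

400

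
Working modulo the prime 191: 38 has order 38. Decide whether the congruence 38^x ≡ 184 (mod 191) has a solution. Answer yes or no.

no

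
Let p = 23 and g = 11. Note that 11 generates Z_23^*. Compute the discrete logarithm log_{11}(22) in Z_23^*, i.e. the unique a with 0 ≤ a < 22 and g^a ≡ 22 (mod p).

Successive powers of 11 modulo 23:
  11^0=1  11^1=11  11^2=6  11^3=20  11^4=13  11^5=5
  11^6=9  11^7=7  11^8=8  11^9=19  11^10=2  11^11=22
So 11^11 ≡ 22 (mod 23), giving a = 11.

11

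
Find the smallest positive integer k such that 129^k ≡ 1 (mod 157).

4

The order of 129 must divide p − 1 = 156 = 2^2 · 3 · 13.
Divisors: 1, 2, 3, 4, 6, 12, 13, 26, 39, 52, 78, 156.
Check each in increasing order: 129^1 ≡ 129;  129^2 ≡ 156;  129^3 ≡ 28;  129^4 ≡ 1.
Smallest exponent giving 1 is 4.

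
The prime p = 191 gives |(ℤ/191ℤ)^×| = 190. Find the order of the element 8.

95

The order of 8 must divide p − 1 = 190 = 2 · 5 · 19.
Divisors: 1, 2, 5, 10, 19, 38, 95, 190.
Check each in increasing order: 8^1 ≡ 8;  8^2 ≡ 64;  8^5 ≡ 107;  8^10 ≡ 180;  8^19 ≡ 39;  8^38 ≡ 184;  8^95 ≡ 1.
Smallest exponent giving 1 is 95.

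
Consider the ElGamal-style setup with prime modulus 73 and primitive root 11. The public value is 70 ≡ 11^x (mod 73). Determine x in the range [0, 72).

Successive powers of 11 modulo 73:
  11^0=1  11^1=11  11^2=48  11^3=17  11^4=41  11^5=13
  11^6=70
So 11^6 ≡ 70 (mod 73), giving x = 6.

6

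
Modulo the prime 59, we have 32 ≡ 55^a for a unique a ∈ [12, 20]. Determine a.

17

Compute 55^12 mod 59 = 35, then multiply by 55 repeatedly:
  55^12=35  55^13=37  55^14=29  55^15=2  55^16=51
  55^17=32
Found 32 at exponent 17.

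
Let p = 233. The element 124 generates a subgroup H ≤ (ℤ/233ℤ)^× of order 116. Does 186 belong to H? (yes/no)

186 ∈ ⟨124⟩ iff 186^116 ≡ 1 (mod 233), since |⟨124⟩| = 116.
186^116 mod 233 = 232.
Since 232 ≠ 1, 186 does not lie in the subgroup.

no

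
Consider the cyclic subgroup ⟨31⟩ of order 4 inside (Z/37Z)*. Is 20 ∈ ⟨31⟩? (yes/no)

⟨31⟩ has order 4; its elements mod 37 are {1, 6, 31, 36}.
20 is not in this set.

no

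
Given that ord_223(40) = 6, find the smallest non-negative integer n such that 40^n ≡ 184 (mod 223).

Successive powers of 40 modulo 223:
  40^0=1  40^1=40  40^2=39  40^3=222  40^4=183  40^5=184
So 40^5 ≡ 184 (mod 223), giving n = 5.

5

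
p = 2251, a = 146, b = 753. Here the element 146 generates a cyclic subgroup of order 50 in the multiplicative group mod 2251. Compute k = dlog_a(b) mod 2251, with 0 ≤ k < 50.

Successive powers of 146 modulo 2251:
  146^0=1  146^1=146  146^2=1057  146^3=1254  146^4=753
So 146^4 ≡ 753 (mod 2251), giving k = 4.

4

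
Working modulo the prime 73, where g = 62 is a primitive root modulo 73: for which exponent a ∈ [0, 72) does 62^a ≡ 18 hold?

Successive powers of 62 modulo 73:
  62^0=1  62^1=62  62^2=48  62^3=56  62^4=41  62^5=60
  62^6=70  62^7=33  62^8=2  62^9=51  62^10=23  62^11=39
  62^12=9  62^13=47  62^14=67  62^15=66  62^16=4  62^17=29
  62^18=46  62^19=5  62^20=18
So 62^20 ≡ 18 (mod 73), giving a = 20.

20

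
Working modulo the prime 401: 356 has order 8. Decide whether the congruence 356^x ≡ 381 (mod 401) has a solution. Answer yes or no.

yes

381 ∈ ⟨356⟩ iff 381^8 ≡ 1 (mod 401), since |⟨356⟩| = 8.
381^8 mod 401 = 1.
Since 1 = 1, 381 lies in the subgroup.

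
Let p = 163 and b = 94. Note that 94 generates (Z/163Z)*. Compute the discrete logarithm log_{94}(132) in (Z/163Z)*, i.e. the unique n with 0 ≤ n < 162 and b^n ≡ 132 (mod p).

156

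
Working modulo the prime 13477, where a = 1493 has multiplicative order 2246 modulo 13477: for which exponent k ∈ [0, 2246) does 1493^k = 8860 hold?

1174

Baby-step giant-step with m = ceil(sqrt(2246)) = 48.
Baby table (1493^j mod 13477 for j=0..47):
  0:1  1:1493  2:5344  3:208  4:573  5:6438  6:2833  7:11368
  8:4881  9:9753  10:6069  11:4473  12:7074  13:8991  14:471  15:2399
  16:10302  17:3629  18:343  19:13450  20:120  21:3959  22:7861  23:11483
  24:1375  25:4371  26:3035  27:2983  28:6209  29:11338  30:522  31:11157
  32:13306  33:760  34:2612  35:4863  36:9833  37:4216  38:729  39:10237
  40:923  41:3385  42:13407  43:3306  44:3276  45:12394  46:321  47:7558
Giant step factor: 1493^(-48) ≡ 11749 (mod 13477).
Scan 8860·11749^i mod 13477 for i = 0, 1, …:
  i=0: 8860   i=1: 13269   i=2: 9022   i=3: 2873
  i=4: 8469   i=5: 1590   i=6: 1788   i=7: 10046
  i=8: 12365   i=9: 7802     …   i=23: 10111
  i=24: 7861
Match at i=24, j=22: k = 24·48 + 22 = 1174.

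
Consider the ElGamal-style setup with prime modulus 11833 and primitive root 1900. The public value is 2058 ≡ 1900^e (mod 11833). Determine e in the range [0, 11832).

Baby-step giant-step with m = ceil(sqrt(11832)) = 109.
Baby table (1900^j mod 11833 for j=0..108):
  0:1  1:1900  2:935  3:1550  4:10416  5:5624  6:401  7:4588
  8:8112  9:6234  10:11600  11:6954  12:6972  13:5673  14:10670  15:3071
  16:1231  17:7799  18:3184  19:2937  20:6957  21:839  22:8478  23:3487
  24:10653  25:6270  26:9002  27:5115  28:3607  29:1993  30:140  31:5674
  32:737  33:4006  34:2781  35:6382  36:8808  37:3338  38:11545  39:8951
  40:2879  41:3254  42:5774  43:1409  44:2842  45:3952  46:6678  47:3224
  48:7939  49:8858  50:3674  51:10963  52:3620  53:3027  54:462  55:2158
  56:5982  57:6120  58:7994  59:6861  60:7767  61:1549  62:8516  63:4689
  64:10684  65:6005  66:2488  67:5833  68:7012  69:10675  70:738  71:5906
  72:3716  73:7932  74:7391  75:8962  76:113  77:1706  78:10991  79:9488
  80:5541  81:8363  82:9814  83:9625  84:5515  85:6295  86:9170  87:4824
  88:6858  89:2067  90:10577  91:3866  92:8940  93:5645  94:4802  95:557
  96:5163  97:143  98:11374  99:3542  100:8656  101:10363  102:11421  103:10011
  104:5269  105:382  106:3987  107:2180  108:450
Giant step factor: 1900^(-109) ≡ 90 (mod 11833).
Scan 2058·90^i mod 11833 for i = 0, 1, …:
  i=0: 2058   i=1: 7725   i=2: 8936   i=3: 11429
  i=4: 10972   i=5: 5341   i=6: 7370   i=7: 652
  i=8: 11348   i=9: 3682     …   i=21: 3518
  i=22: 8962
Match at i=22, j=75: e = 22·109 + 75 = 2473.

2473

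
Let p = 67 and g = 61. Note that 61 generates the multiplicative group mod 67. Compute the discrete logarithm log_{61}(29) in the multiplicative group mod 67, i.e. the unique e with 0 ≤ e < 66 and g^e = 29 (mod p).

Baby-step giant-step with m = ceil(sqrt(66)) = 9.
Baby table (61^j mod 67 for j=0..8):
  0:1  1:61  2:36  3:52  4:23  5:63  6:24  7:57
  8:60
Giant step factor: 61^(-9) ≡ 8 (mod 67).
Scan 29·8^i mod 67 for i = 0, 1, …:
  i=0: 29   i=1: 31   i=2: 47   i=3: 41
  i=4: 60
Match at i=4, j=8: e = 4·9 + 8 = 44.

44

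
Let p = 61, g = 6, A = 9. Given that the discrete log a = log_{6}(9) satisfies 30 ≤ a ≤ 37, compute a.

36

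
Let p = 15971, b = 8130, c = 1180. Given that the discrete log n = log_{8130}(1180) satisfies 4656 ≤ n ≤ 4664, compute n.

4659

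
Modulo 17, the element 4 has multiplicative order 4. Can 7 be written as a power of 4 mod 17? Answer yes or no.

no

⟨4⟩ has order 4; its elements mod 17 are {1, 4, 13, 16}.
7 is not in this set.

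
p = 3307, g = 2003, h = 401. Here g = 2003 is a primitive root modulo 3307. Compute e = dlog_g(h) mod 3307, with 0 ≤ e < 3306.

1942

Baby-step giant-step with m = ceil(sqrt(3306)) = 58.
Baby table (2003^j mod 3307 for j=0..57):
  0:1  1:2003  2:618  3:1036  4:1619  5:1997  6:1828  7:635
  8:2017  9:2204  10:3074  11:2895  12:1514  13:23  14:3078  15:986
  16:679  17:860  18:2940  19:2360  20:1377  21:93  22:1087  23:1255
  24:445  25:1752  26:529  27:1347  28:2836  29:2389  30:3245  31:1480
  32:1368  33:1908  34:2139  35:1852  36:2409  37:314  38:612  39:2246
  40:1218  41:2395  42:2035  43:1881  44:970  45:1701  46:893  47:2899
  48:2912  49:2495  50:608  51:848  52:2053  53:1558  54:2173  55:507
  56:272  57:2468
Giant step factor: 2003^(-58) ≡ 112 (mod 3307).
Scan 401·112^i mod 3307 for i = 0, 1, …:
  i=0: 401   i=1: 1921   i=2: 197   i=3: 2222
  i=4: 839   i=5: 1372   i=6: 1542   i=7: 740
  i=8: 205   i=9: 3118     …   i=32: 2978
  i=33: 2836
Match at i=33, j=28: e = 33·58 + 28 = 1942.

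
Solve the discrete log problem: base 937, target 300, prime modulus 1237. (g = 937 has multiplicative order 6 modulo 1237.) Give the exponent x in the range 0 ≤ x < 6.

Successive powers of 937 modulo 1237:
  937^0=1  937^1=937  937^2=936  937^3=1236  937^4=300
So 937^4 ≡ 300 (mod 1237), giving x = 4.

4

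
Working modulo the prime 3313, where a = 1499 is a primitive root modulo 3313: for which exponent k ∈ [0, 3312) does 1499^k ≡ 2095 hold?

Baby-step giant-step with m = ceil(sqrt(3312)) = 58.
Baby table (1499^j mod 3313 for j=0..57):
  0:1  1:1499  2:787  3:285  4:3151  5:2324  6:1713  7:212
  8:3053  9:1194  10:786  11:2099  12:2364  13:2039  14:1875  15:1201
  16:1340  17:982  18:1046  19:905  20:1578  21:3253  22:2824  23:2475
  24:2778  25:3094  26:3019  27:3236  28:532  29:2348  30:1246  31:2535
  32:3267  33:619  34:241  35:142  36:826  37:2425  38:714  39:187
  40:2021  41:1397  42:287  43:2836  44:585  45:2283  46:3201  47:1075
  48:1307  49:1210  50:1579  51:1439  52:298  53:2760  54:2616  55:2105
  56:1419  57:135
Giant step factor: 1499^(-58) ≡ 1352 (mod 3313).
Scan 2095·1352^i mod 3313 for i = 0, 1, …:
  i=0: 2095   i=1: 3138   i=2: 1936   i=3: 202
  i=4: 1438   i=5: 2758   i=6: 1691   i=7: 262
  i=8: 3046   i=9: 133     …   i=31: 2666
  i=32: 3201
Match at i=32, j=46: k = 32·58 + 46 = 1902.

1902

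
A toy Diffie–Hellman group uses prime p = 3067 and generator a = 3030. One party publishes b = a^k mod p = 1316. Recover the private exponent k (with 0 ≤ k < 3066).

Baby-step giant-step with m = ceil(sqrt(3066)) = 56.
Baby table (3030^j mod 3067 for j=0..55):
  0:1  1:3030  2:1369  3:1486  4:224  5:913  6:3023  7:1628
  8:1104  9:2090  10:2412  11:2766  12:1936  13:1976  14:496  15:50
  16:1217  17:976  18:692  19:1999  20:2712  21:867  22:1658  23:3061
  24:222  25:987  26:285  27:1723  28:656  29:264  30:2500  31:2577
  32:2795  33:863  34:1806  35:652  36:412  37:91  38:2767  39:1899
  40:278  41:1982  42:274  43:2130  44:932  45:2320  46:36  47:1735
  48:212  49:1357  50:1930  51:2198  52:1483  53:335  54:2940  55:1632
Giant step factor: 3030^(-56) ≡ 786 (mod 3067).
Scan 1316·786^i mod 3067 for i = 0, 1, …:
  i=0: 1316   i=1: 797   i=2: 774   i=3: 1098
  i=4: 1201   i=5: 2417   i=6: 1289   i=7: 1044
  i=8: 1695   i=9: 1192     …   i=17: 1498
  i=18: 2767
Match at i=18, j=38: k = 18·56 + 38 = 1046.

1046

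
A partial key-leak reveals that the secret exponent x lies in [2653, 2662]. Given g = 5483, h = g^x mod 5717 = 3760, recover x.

2658

Compute 5483^2653 mod 5717 = 5035, then multiply by 5483 repeatedly:
  5483^2653=5035  5483^2654=5229  5483^2655=5569  5483^2656=330  5483^2657=2818
  5483^2658=3760
Found 3760 at exponent 2658.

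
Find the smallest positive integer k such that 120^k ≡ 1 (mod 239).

119

The order of 120 must divide p − 1 = 238 = 2 · 7 · 17.
Divisors: 1, 2, 7, 14, 17, 34, 119, 238.
Check each in increasing order: 120^1 ≡ 120;  120^2 ≡ 60;  120^7 ≡ 211;  120^14 ≡ 67;  120^17 ≡ 98;  120^34 ≡ 44;  120^119 ≡ 1.
Smallest exponent giving 1 is 119.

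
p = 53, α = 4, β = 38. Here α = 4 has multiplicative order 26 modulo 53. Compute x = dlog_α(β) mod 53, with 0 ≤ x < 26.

19

Successive powers of 4 modulo 53:
  4^0=1  4^1=4  4^2=16  4^3=11  4^4=44  4^5=17
  4^6=15  4^7=7  4^8=28  4^9=6  4^10=24  4^11=43
  4^12=13  4^13=52  4^14=49  4^15=37  4^16=42  4^17=9
  4^18=36  4^19=38
So 4^19 ≡ 38 (mod 53), giving x = 19.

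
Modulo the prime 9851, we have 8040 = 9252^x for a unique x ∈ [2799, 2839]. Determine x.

2801

Compute 9252^2799 mod 9851 = 7878, then multiply by 9252 repeatedly:
  9252^2799=7878  9252^2800=9558  9252^2801=8040
Found 8040 at exponent 2801.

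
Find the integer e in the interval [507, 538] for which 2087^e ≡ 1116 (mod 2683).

Compute 2087^507 mod 2683 = 981, then multiply by 2087 repeatedly:
  2087^507=981  2087^508=218  2087^509=1539  2087^510=342  2087^511=76
  2087^512=315  2087^513=70  2087^514=1208  2087^515=1759  2087^516=689
  2087^517=2538  2087^518=564  2087^519=1914  2087^520=2214  2087^521=492
  2087^522=1898  2087^523=1018  2087^524=2313  2087^525=514  2087^526=2201
  2087^527=191  2087^528=1533  2087^529=1235  2087^530=1765  2087^531=2479
  2087^532=849  2087^533=1083  2087^534=1135  2087^535=2339  2087^536=1116
Found 1116 at exponent 536.

536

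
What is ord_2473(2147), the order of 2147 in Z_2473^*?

2472

The order of 2147 must divide p − 1 = 2472 = 2^3 · 3 · 103.
Divisors: 1, 2, 3, 4, 6, 8, 12, 24, 103, 206, 309, 412, 618, 824, 1236, 2472.
Check each in increasing order: 2147^1 ≡ 2147;  2147^2 ≡ 2410;  2147^3 ≡ 754;  2147^4 ≡ 1496;  2147^6 ≡ 2199;  2147^8 ≡ 2424;  2147^12 ≡ 886;  2147^24 ≡ 1055;  2147^103 ≡ 1455;  2147^206 ≡ 137;  2147^309 ≡ 1495;  2147^412 ≡ 1458;  2147^618 ≡ 1906;  2147^824 ≡ 1457;  2147^1236 ≡ 2472;  2147^2472 ≡ 1.
Smallest exponent giving 1 is 2472.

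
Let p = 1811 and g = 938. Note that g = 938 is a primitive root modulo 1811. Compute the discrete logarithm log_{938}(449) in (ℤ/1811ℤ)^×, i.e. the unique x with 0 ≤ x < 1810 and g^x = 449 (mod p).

Baby-step giant-step with m = ceil(sqrt(1810)) = 43.
Baby table (938^j mod 1811 for j=0..42):
  0:1  1:938  2:1509  3:1051  4:654  5:1334  6:1702  7:985
  8:320  9:1345  10:1154  11:1285  12:1015  13:1295  14:1340  15:86
  16:984  17:1193  18:1647  19:103  20:631  21:1492  22:1404  23:355
  24:1577  25:1450  26:39  27:362  28:899  29:1147  30:152  31:1318
  32:1182  33:384  34:1614  35:1747  36:1542  37:1218  38:1554  39:1608
  40:1552  41:1543  42:345
Giant step factor: 938^(-43) ≡ 1338 (mod 1811).
Scan 449·1338^i mod 1811 for i = 0, 1, …:
  i=0: 449   i=1: 1321   i=2: 1773   i=3: 1675
  i=4: 943   i=5: 1278   i=6: 380   i=7: 1360
  i=8: 1436   i=9: 1708     …   i=29: 843
  i=30: 1492
Match at i=30, j=21: x = 30·43 + 21 = 1311.

1311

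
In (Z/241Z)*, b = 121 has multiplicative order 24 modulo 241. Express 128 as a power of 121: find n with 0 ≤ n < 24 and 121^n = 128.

17

Successive powers of 121 modulo 241:
  121^0=1  121^1=121  121^2=181  121^3=211  121^4=226  121^5=113
  121^6=177  121^7=209  121^8=225  121^9=233  121^10=237  121^11=239
  121^12=240  121^13=120  121^14=60  121^15=30  121^16=15  121^17=128
So 121^17 ≡ 128 (mod 241), giving n = 17.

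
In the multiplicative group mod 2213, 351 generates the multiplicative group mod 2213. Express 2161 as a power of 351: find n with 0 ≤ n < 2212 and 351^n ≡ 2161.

Baby-step giant-step with m = ceil(sqrt(2212)) = 48.
Baby table (351^j mod 2213 for j=0..47):
  0:1  1:351  2:1486  3:1531  4:1835  5:102  6:394  7:1088
  8:1252  9:1278  10:1552  11:354  12:326  13:1563  14:2002  15:1181
  16:700  17:57  18:90  19:608  20:960  21:584  22:1388  23:328
  24:52  25:548  26:2030  27:2157  28:261  29:878  30:571  31:1251
  32:927  33:66  34:1036  35:704  36:1461  37:1608  38:93  39:1661
  40:992  41:751  42:254  43:634  44:1234  45:1599  46:1360  47:1565
Giant step factor: 351^(-48) ≡ 631 (mod 2213).
Scan 2161·631^i mod 2213 for i = 0, 1, …:
  i=0: 2161   i=1: 383   i=2: 456   i=3: 46
  i=4: 257   i=5: 618   i=6: 470   i=7: 28
  i=8: 2177   i=9: 1627     …   i=22: 880
  i=23: 2030
Match at i=23, j=26: n = 23·48 + 26 = 1130.

1130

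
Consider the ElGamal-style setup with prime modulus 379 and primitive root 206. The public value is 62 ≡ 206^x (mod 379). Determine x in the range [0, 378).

22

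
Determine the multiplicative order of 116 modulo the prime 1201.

1200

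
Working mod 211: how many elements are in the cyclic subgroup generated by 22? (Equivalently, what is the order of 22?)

210

The order of 22 must divide p − 1 = 210 = 2 · 3 · 5 · 7.
Divisors: 1, 2, 3, 5, 6, 7, 10, 14, 15, 21, 30, 35, 42, 70, 105, 210.
Check each in increasing order: 22^1 ≡ 22;  22^2 ≡ 62;  22^3 ≡ 98;  22^5 ≡ 168;  22^6 ≡ 109;  22^7 ≡ 77;  22^10 ≡ 161;  22^14 ≡ 21;  22^15 ≡ 40;  22^21 ≡ 140;  22^30 ≡ 123;  22^35 ≡ 197;  22^42 ≡ 188;  22^70 ≡ 196;  22^105 ≡ 210;  22^210 ≡ 1.
Smallest exponent giving 1 is 210.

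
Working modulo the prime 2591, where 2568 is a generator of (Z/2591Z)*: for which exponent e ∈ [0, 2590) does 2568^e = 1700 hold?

Baby-step giant-step with m = ceil(sqrt(2590)) = 51.
Baby table (2568^j mod 2591 for j=0..50):
  0:1  1:2568  2:529  3:788  4:13  5:2292  6:1695  7:2471
  8:169  9:1295  10:1307  11:1031  12:2197  13:1289  14:1445  15:448
  16:60  17:1211  18:648  19:642  20:780  21:197  22:651  23:573
  24:2367  25:2561  26:690  27:2267  28:2270  29:2201  30:1197  31:970
  32:1009  33:112  34:15  35:2246  36:162  37:1456  38:195  39:697
  40:2106  41:791  42:2535  43:1288  44:1468  45:2510  46:1863  47:1198
  48:947  49:1538  50:900
Giant step factor: 2568^(-51) ≡ 1203 (mod 2591).
Scan 1700·1203^i mod 2591 for i = 0, 1, …:
  i=0: 1700   i=1: 801   i=2: 2342   i=3: 1009
Match at i=3, j=32: e = 3·51 + 32 = 185.

185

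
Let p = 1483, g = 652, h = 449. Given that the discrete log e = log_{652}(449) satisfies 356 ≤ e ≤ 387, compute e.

367

Compute 652^356 mod 1483 = 1170, then multiply by 652 repeatedly:
  652^356=1170  652^357=578  652^358=174  652^359=740  652^360=505
  652^361=34  652^362=1406  652^363=218  652^364=1251  652^365=2
  652^366=1304  652^367=449
Found 449 at exponent 367.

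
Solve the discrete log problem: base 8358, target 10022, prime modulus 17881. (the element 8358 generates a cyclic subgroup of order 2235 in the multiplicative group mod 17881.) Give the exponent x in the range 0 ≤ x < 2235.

1276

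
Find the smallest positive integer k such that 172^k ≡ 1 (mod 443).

The order of 172 must divide p − 1 = 442 = 2 · 13 · 17.
Divisors: 1, 2, 13, 17, 26, 34, 221, 442.
Check each in increasing order: 172^1 ≡ 172;  172^2 ≡ 346;  172^13 ≡ 34;  172^17 ≡ 60;  172^26 ≡ 270;  172^34 ≡ 56;  172^221 ≡ 442;  172^442 ≡ 1.
Smallest exponent giving 1 is 442.

442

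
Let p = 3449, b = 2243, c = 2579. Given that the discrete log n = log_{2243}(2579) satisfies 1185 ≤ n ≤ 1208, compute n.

1200

Compute 2243^1185 mod 3449 = 3001, then multiply by 2243 repeatedly:
  2243^1185=3001  2243^1186=2244  2243^1187=1201  2243^1188=174  2243^1189=545
  2243^1190=1489  2243^1191=1195  2243^1192=512  2243^1193=3348  2243^1194=1091
  2243^1195=1772  2243^1196=1348  2243^1197=2240  2243^1198=2576  2243^1199=893
  2243^1200=2579
Found 2579 at exponent 1200.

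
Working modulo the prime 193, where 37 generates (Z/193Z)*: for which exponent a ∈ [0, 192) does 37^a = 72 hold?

54

Baby-step giant-step with m = ceil(sqrt(192)) = 14.
Baby table (37^j mod 193 for j=0..13):
  0:1  1:37  2:18  3:87  4:131  5:22  6:42  7:10
  8:177  9:180  10:98  11:152  12:27  13:34
Giant step factor: 37^(-14) ≡ 83 (mod 193).
Scan 72·83^i mod 193 for i = 0, 1, …:
  i=0: 72   i=1: 186   i=2: 191   i=3: 27
Match at i=3, j=12: a = 3·14 + 12 = 54.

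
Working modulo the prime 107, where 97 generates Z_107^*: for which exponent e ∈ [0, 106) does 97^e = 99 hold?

Baby-step giant-step with m = ceil(sqrt(106)) = 11.
Baby table (97^j mod 107 for j=0..10):
  0:1  1:97  2:100  3:70  4:49  5:45  6:85  7:6
  8:47  9:65  10:99
Giant step factor: 97^(-11) ≡ 103 (mod 107).
Scan 99·103^i mod 107 for i = 0, 1, …:
  i=0: 99
Match at i=0, j=10: e = 0·11 + 10 = 10.

10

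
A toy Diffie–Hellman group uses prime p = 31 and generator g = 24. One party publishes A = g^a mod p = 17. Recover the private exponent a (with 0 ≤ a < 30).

Successive powers of 24 modulo 31:
  24^0=1  24^1=24  24^2=18  24^3=29  24^4=14  24^5=26
  24^6=4  24^7=3  24^8=10  24^9=23  24^10=25  24^11=11
  24^12=16  24^13=12  24^14=9  24^15=30  24^16=7  24^17=13
  24^18=2  24^19=17
So 24^19 ≡ 17 (mod 31), giving a = 19.

19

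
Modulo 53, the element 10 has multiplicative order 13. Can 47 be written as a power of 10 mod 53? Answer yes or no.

⟨10⟩ has order 13; its elements mod 53 are {1, 10, 13, 15, 16, 24, 28, 36, 42, 44, 46, 47, 49}.
47 is in this set.

yes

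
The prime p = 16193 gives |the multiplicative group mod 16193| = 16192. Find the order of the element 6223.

44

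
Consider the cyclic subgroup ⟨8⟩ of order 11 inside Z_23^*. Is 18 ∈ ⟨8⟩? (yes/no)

yes

⟨8⟩ has order 11; its elements mod 23 are {1, 2, 3, 4, 6, 8, 9, 12, 13, 16, 18}.
18 is in this set.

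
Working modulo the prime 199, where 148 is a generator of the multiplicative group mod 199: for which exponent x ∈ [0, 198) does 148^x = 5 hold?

156

Baby-step giant-step with m = ceil(sqrt(198)) = 15.
Baby table (148^j mod 199 for j=0..14):
  0:1  1:148  2:14  3:82  4:196  5:153  6:157  7:152
  8:9  9:138  10:126  11:141  12:172  13:183  14:20
Giant step factor: 148^(-15) ≡ 191 (mod 199).
Scan 5·191^i mod 199 for i = 0, 1, …:
  i=0: 5   i=1: 159   i=2: 121   i=3: 27
  i=4: 182   i=5: 136   i=6: 106   i=7: 147
  i=8: 18   i=9: 55   i=10: 157
Match at i=10, j=6: x = 10·15 + 6 = 156.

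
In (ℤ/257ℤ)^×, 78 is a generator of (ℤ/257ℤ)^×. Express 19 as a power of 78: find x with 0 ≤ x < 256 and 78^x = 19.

199

Baby-step giant-step with m = ceil(sqrt(256)) = 16.
Baby table (78^j mod 257 for j=0..15):
  0:1  1:78  2:173  3:130  4:117  5:131  6:195  7:47
  8:68  9:164  10:199  11:102  12:246  13:170  14:153  15:112
Giant step factor: 78^(-16) ≡ 128 (mod 257).
Scan 19·128^i mod 257 for i = 0, 1, …:
  i=0: 19   i=1: 119   i=2: 69   i=3: 94
  i=4: 210   i=5: 152   i=6: 181   i=7: 38
  i=8: 238   i=9: 138   i=10: 188   i=11: 163
  i=12: 47
Match at i=12, j=7: x = 12·16 + 7 = 199.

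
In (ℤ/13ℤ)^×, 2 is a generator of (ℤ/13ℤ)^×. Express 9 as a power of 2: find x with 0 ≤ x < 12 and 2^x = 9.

Successive powers of 2 modulo 13:
  2^0=1  2^1=2  2^2=4  2^3=8  2^4=3  2^5=6
  2^6=12  2^7=11  2^8=9
So 2^8 ≡ 9 (mod 13), giving x = 8.

8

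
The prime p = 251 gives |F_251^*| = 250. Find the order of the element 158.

250

The order of 158 must divide p − 1 = 250 = 2 · 5^3.
Divisors: 1, 2, 5, 10, 25, 50, 125, 250.
Check each in increasing order: 158^1 ≡ 158;  158^2 ≡ 115;  158^5 ≡ 226;  158^10 ≡ 123;  158^25 ≡ 32;  158^50 ≡ 20;  158^125 ≡ 250;  158^250 ≡ 1.
Smallest exponent giving 1 is 250.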